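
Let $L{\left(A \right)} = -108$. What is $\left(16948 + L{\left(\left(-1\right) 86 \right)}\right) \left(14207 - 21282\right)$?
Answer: $-119143000$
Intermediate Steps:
$\left(16948 + L{\left(\left(-1\right) 86 \right)}\right) \left(14207 - 21282\right) = \left(16948 - 108\right) \left(14207 - 21282\right) = 16840 \left(-7075\right) = -119143000$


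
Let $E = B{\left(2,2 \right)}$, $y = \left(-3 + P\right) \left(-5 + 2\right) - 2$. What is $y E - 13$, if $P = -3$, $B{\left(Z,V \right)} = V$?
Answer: $19$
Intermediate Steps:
$y = 16$ ($y = \left(-3 - 3\right) \left(-5 + 2\right) - 2 = \left(-6\right) \left(-3\right) - 2 = 18 - 2 = 16$)
$E = 2$
$y E - 13 = 16 \cdot 2 - 13 = 32 - 13 = 19$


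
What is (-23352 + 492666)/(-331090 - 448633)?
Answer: -469314/779723 ≈ -0.60190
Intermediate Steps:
(-23352 + 492666)/(-331090 - 448633) = 469314/(-779723) = 469314*(-1/779723) = -469314/779723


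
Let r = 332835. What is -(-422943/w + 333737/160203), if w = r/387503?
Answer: 8751942648198464/17773721835 ≈ 4.9241e+5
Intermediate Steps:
w = 332835/387503 ≈ 0.85892
-(-422943/w + 333737/160203) = -(-422943/332835/387503 + 333737/160203) = -(-422943*387503/332835 + 333737*(1/160203)) = -(-54630560443/110945 + 333737/160203) = -1*(-8751942648198464/17773721835) = 8751942648198464/17773721835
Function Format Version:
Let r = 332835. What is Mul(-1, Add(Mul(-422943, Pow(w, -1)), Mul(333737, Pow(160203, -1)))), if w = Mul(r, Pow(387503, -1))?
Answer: Rational(8751942648198464, 17773721835) ≈ 4.9241e+5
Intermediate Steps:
w = Rational(332835, 387503) (w = Mul(332835, Pow(387503, -1)) = Mul(332835, Rational(1, 387503)) = Rational(332835, 387503) ≈ 0.85892)
Mul(-1, Add(Mul(-422943, Pow(w, -1)), Mul(333737, Pow(160203, -1)))) = Mul(-1, Add(Mul(-422943, Pow(Rational(332835, 387503), -1)), Mul(333737, Pow(160203, -1)))) = Mul(-1, Add(Mul(-422943, Rational(387503, 332835)), Mul(333737, Rational(1, 160203)))) = Mul(-1, Add(Rational(-54630560443, 110945), Rational(333737, 160203))) = Mul(-1, Rational(-8751942648198464, 17773721835)) = Rational(8751942648198464, 17773721835)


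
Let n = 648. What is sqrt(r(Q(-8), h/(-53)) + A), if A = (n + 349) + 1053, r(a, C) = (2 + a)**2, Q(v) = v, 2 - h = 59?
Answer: sqrt(2086) ≈ 45.673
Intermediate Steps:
h = -57 (h = 2 - 1*59 = 2 - 59 = -57)
A = 2050 (A = (648 + 349) + 1053 = 997 + 1053 = 2050)
sqrt(r(Q(-8), h/(-53)) + A) = sqrt((2 - 8)**2 + 2050) = sqrt((-6)**2 + 2050) = sqrt(36 + 2050) = sqrt(2086)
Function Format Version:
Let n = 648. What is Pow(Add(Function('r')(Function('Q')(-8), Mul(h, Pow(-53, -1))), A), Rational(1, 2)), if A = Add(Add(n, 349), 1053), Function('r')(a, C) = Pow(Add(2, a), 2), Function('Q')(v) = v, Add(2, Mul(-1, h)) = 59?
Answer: Pow(2086, Rational(1, 2)) ≈ 45.673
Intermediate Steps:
h = -57 (h = Add(2, Mul(-1, 59)) = Add(2, -59) = -57)
A = 2050 (A = Add(Add(648, 349), 1053) = Add(997, 1053) = 2050)
Pow(Add(Function('r')(Function('Q')(-8), Mul(h, Pow(-53, -1))), A), Rational(1, 2)) = Pow(Add(Pow(Add(2, -8), 2), 2050), Rational(1, 2)) = Pow(Add(Pow(-6, 2), 2050), Rational(1, 2)) = Pow(Add(36, 2050), Rational(1, 2)) = Pow(2086, Rational(1, 2))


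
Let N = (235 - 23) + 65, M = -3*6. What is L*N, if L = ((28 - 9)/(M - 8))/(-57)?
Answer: 277/78 ≈ 3.5513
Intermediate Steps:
M = -18
N = 277 (N = 212 + 65 = 277)
L = 1/78 (L = ((28 - 9)/(-18 - 8))/(-57) = (19/(-26))*(-1/57) = (19*(-1/26))*(-1/57) = -19/26*(-1/57) = 1/78 ≈ 0.012821)
L*N = (1/78)*277 = 277/78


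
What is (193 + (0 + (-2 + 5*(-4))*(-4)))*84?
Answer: 23604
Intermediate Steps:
(193 + (0 + (-2 + 5*(-4))*(-4)))*84 = (193 + (0 + (-2 - 20)*(-4)))*84 = (193 + (0 - 22*(-4)))*84 = (193 + (0 + 88))*84 = (193 + 88)*84 = 281*84 = 23604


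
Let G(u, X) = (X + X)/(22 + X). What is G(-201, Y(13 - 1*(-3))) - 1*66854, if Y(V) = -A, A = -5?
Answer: -1805048/27 ≈ -66854.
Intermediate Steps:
Y(V) = 5 (Y(V) = -1*(-5) = 5)
G(u, X) = 2*X/(22 + X) (G(u, X) = (2*X)/(22 + X) = 2*X/(22 + X))
G(-201, Y(13 - 1*(-3))) - 1*66854 = 2*5/(22 + 5) - 1*66854 = 2*5/27 - 66854 = 2*5*(1/27) - 66854 = 10/27 - 66854 = -1805048/27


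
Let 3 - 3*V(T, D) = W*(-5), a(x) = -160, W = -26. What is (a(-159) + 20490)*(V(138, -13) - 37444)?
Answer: -2286291470/3 ≈ -7.6210e+8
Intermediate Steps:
V(T, D) = -127/3 (V(T, D) = 1 - (-26)*(-5)/3 = 1 - ⅓*130 = 1 - 130/3 = -127/3)
(a(-159) + 20490)*(V(138, -13) - 37444) = (-160 + 20490)*(-127/3 - 37444) = 20330*(-112459/3) = -2286291470/3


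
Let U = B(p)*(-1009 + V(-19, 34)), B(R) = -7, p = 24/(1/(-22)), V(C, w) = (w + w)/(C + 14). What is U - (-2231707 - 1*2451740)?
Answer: 23453026/5 ≈ 4.6906e+6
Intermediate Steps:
V(C, w) = 2*w/(14 + C) (V(C, w) = (2*w)/(14 + C) = 2*w/(14 + C))
p = -528 (p = 24/(-1/22) = 24*(-22) = -528)
U = 35791/5 (U = -7*(-1009 + 2*34/(14 - 19)) = -7*(-1009 + 2*34/(-5)) = -7*(-1009 + 2*34*(-⅕)) = -7*(-1009 - 68/5) = -7*(-5113/5) = 35791/5 ≈ 7158.2)
U - (-2231707 - 1*2451740) = 35791/5 - (-2231707 - 1*2451740) = 35791/5 - (-2231707 - 2451740) = 35791/5 - 1*(-4683447) = 35791/5 + 4683447 = 23453026/5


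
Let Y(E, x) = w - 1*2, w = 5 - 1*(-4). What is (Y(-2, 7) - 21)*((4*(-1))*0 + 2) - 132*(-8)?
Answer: 1028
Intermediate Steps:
w = 9 (w = 5 + 4 = 9)
Y(E, x) = 7 (Y(E, x) = 9 - 1*2 = 9 - 2 = 7)
(Y(-2, 7) - 21)*((4*(-1))*0 + 2) - 132*(-8) = (7 - 21)*((4*(-1))*0 + 2) - 132*(-8) = -14*(-4*0 + 2) + 1056 = -14*(0 + 2) + 1056 = -14*2 + 1056 = -28 + 1056 = 1028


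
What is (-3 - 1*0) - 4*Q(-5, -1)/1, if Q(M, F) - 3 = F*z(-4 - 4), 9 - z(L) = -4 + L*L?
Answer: -219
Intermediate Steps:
z(L) = 13 - L**2 (z(L) = 9 - (-4 + L*L) = 9 - (-4 + L**2) = 9 + (4 - L**2) = 13 - L**2)
Q(M, F) = 3 - 51*F (Q(M, F) = 3 + F*(13 - (-4 - 4)**2) = 3 + F*(13 - 1*(-8)**2) = 3 + F*(13 - 1*64) = 3 + F*(13 - 64) = 3 + F*(-51) = 3 - 51*F)
(-3 - 1*0) - 4*Q(-5, -1)/1 = (-3 - 1*0) - 4*(3 - 51*(-1))/1 = (-3 + 0) - 4*(3 + 51) = -3 - 216 = -219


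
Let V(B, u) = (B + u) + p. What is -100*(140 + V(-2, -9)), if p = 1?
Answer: -13000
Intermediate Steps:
V(B, u) = 1 + B + u (V(B, u) = (B + u) + 1 = 1 + B + u)
-100*(140 + V(-2, -9)) = -100*(140 + (1 - 2 - 9)) = -100*(140 - 10) = -100*130 = -13000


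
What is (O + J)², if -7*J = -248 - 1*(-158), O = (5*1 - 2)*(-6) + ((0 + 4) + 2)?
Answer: 36/49 ≈ 0.73469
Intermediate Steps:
O = -12 (O = (5 - 2)*(-6) + (4 + 2) = 3*(-6) + 6 = -18 + 6 = -12)
J = 90/7 (J = -(-248 - 1*(-158))/7 = -(-248 + 158)/7 = -⅐*(-90) = 90/7 ≈ 12.857)
(O + J)² = (-12 + 90/7)² = (6/7)² = 36/49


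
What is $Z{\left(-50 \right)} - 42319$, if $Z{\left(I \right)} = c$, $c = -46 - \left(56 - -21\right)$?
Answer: $-42442$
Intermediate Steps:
$c = -123$ ($c = -46 - \left(56 + 21\right) = -46 - 77 = -123$)
$Z{\left(I \right)} = -123$
$Z{\left(-50 \right)} - 42319 = -123 - 42319 = -42442$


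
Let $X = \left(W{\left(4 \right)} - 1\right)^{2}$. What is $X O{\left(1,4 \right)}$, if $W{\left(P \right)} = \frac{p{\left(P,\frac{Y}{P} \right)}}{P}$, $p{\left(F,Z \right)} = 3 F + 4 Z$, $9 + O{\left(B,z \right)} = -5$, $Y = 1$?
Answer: $- \frac{567}{8} \approx -70.875$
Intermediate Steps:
$O{\left(B,z \right)} = -14$ ($O{\left(B,z \right)} = -9 - 5 = -14$)
$W{\left(P \right)} = \frac{3 P + \frac{4}{P}}{P}$ ($W{\left(P \right)} = \frac{3 P + 4 \cdot 1 \frac{1}{P}}{P} = \frac{3 P + \frac{4}{P}}{P}$)
$X = \frac{81}{16}$ ($X = \left(\left(3 + \frac{4}{16}\right) - 1\right)^{2} = \left(\left(3 + 4 \cdot \frac{1}{16}\right) - 1\right)^{2} = \left(\left(3 + \frac{1}{4}\right) - 1\right)^{2} = \left(\frac{13}{4} - 1\right)^{2} = \left(\frac{9}{4}\right)^{2} = \frac{81}{16} \approx 5.0625$)
$X O{\left(1,4 \right)} = \frac{81}{16} \left(-14\right) = - \frac{567}{8}$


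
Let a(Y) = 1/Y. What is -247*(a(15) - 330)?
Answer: 1222403/15 ≈ 81494.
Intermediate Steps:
-247*(a(15) - 330) = -247*(1/15 - 330) = -247*(-4949/15) = 1222403/15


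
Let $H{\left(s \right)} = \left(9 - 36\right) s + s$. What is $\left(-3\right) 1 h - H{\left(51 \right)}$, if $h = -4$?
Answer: $1338$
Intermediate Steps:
$H{\left(s \right)} = - 26 s$ ($H{\left(s \right)} = \left(9 - 36\right) s + s = - 27 s + s = - 26 s$)
$\left(-3\right) 1 h - H{\left(51 \right)} = \left(-3\right) 1 \left(-4\right) - \left(-26\right) 51 = \left(-3\right) \left(-4\right) - -1326 = 12 + 1326 = 1338$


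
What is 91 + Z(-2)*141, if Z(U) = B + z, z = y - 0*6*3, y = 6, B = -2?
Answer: 655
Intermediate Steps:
z = 6 (z = 6 - 0*6*3 = 6 - 0*3 = 6 - 1*0 = 6 + 0 = 6)
Z(U) = 4 (Z(U) = -2 + 6 = 4)
91 + Z(-2)*141 = 91 + 4*141 = 91 + 564 = 655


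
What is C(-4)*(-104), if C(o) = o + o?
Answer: 832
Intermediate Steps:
C(o) = 2*o
C(-4)*(-104) = (2*(-4))*(-104) = -8*(-104) = 832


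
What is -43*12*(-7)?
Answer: 3612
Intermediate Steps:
-43*12*(-7) = -516*(-7) = 3612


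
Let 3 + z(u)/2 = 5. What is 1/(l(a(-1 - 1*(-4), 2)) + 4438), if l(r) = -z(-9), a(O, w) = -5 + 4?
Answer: 1/4434 ≈ 0.00022553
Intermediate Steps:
z(u) = 4 (z(u) = -6 + 2*5 = -6 + 10 = 4)
a(O, w) = -1
l(r) = -4 (l(r) = -1*4 = -4)
1/(l(a(-1 - 1*(-4), 2)) + 4438) = 1/(-4 + 4438) = 1/4434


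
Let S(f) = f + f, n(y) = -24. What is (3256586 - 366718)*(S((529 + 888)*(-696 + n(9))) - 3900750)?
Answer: -17169370457640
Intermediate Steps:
S(f) = 2*f
(3256586 - 366718)*(S((529 + 888)*(-696 + n(9))) - 3900750) = (3256586 - 366718)*(2*((529 + 888)*(-696 - 24)) - 3900750) = 2889868*(2*(1417*(-720)) - 3900750) = 2889868*(2*(-1020240) - 3900750) = 2889868*(-2040480 - 3900750) = 2889868*(-5941230) = -17169370457640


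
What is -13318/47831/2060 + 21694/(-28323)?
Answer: -1068963688277/1395358935390 ≈ -0.76608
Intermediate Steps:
-13318/47831/2060 + 21694/(-28323) = -13318*1/47831*(1/2060) + 21694*(-1/28323) = -13318/47831*1/2060 - 21694/28323 = -6659/49265930 - 21694/28323 = -1068963688277/1395358935390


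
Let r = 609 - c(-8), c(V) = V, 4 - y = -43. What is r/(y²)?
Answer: 617/2209 ≈ 0.27931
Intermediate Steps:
y = 47 (y = 4 - 1*(-43) = 4 + 43 = 47)
r = 617 (r = 609 - 1*(-8) = 609 + 8 = 617)
r/(y²) = 617/(47²) = 617/2209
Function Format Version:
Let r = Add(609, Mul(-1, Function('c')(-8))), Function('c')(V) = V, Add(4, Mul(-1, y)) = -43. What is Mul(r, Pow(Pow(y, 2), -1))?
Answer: Rational(617, 2209) ≈ 0.27931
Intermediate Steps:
y = 47 (y = Add(4, Mul(-1, -43)) = Add(4, 43) = 47)
r = 617 (r = Add(609, Mul(-1, -8)) = Add(609, 8) = 617)
Mul(r, Pow(Pow(y, 2), -1)) = Mul(617, Pow(Pow(47, 2), -1)) = Mul(617, Pow(2209, -1)) = Mul(617, Rational(1, 2209)) = Rational(617, 2209)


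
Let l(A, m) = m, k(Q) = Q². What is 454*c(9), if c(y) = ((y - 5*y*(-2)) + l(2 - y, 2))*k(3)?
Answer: 412686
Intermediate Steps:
c(y) = 18 + 99*y (c(y) = ((y - 5*y*(-2)) + 2)*3² = ((y - (-10)*y) + 2)*9 = ((y + 10*y) + 2)*9 = (11*y + 2)*9 = (2 + 11*y)*9 = 18 + 99*y)
454*c(9) = 454*(18 + 99*9) = 454*(18 + 891) = 454*909 = 412686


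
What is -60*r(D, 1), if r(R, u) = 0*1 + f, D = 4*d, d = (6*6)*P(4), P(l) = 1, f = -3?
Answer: 180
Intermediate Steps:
d = 36 (d = (6*6)*1 = 36*1 = 36)
D = 144 (D = 4*36 = 144)
r(R, u) = -3 (r(R, u) = 0*1 - 3 = 0 - 3 = -3)
-60*r(D, 1) = -60*(-3) = 180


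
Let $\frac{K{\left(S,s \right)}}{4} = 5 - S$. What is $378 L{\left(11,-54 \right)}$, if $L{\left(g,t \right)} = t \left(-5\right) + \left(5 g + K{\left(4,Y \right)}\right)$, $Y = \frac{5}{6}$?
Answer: $124362$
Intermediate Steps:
$Y = \frac{5}{6}$ ($Y = 5 \cdot \frac{1}{6} = \frac{5}{6} \approx 0.83333$)
$K{\left(S,s \right)} = 20 - 4 S$ ($K{\left(S,s \right)} = 4 \left(5 - S\right) = 20 - 4 S$)
$L{\left(g,t \right)} = 4 - 5 t + 5 g$ ($L{\left(g,t \right)} = t \left(-5\right) + \left(5 g + \left(20 - 16\right)\right) = - 5 t + \left(5 g + \left(20 - 16\right)\right) = - 5 t + \left(5 g + 4\right) = - 5 t + \left(4 + 5 g\right) = 4 - 5 t + 5 g$)
$378 L{\left(11,-54 \right)} = 378 \left(4 - -270 + 5 \cdot 11\right) = 378 \left(4 + 270 + 55\right) = 378 \cdot 329 = 124362$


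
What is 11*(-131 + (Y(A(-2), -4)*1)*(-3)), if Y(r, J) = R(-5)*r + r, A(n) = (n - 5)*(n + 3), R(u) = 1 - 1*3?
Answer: -1672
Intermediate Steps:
R(u) = -2 (R(u) = 1 - 3 = -2)
A(n) = (-5 + n)*(3 + n)
Y(r, J) = -r (Y(r, J) = -2*r + r = -r)
11*(-131 + (Y(A(-2), -4)*1)*(-3)) = 11*(-131 + (-(-15 + (-2)² - 2*(-2))*1)*(-3)) = 11*(-131 + (-(-15 + 4 + 4)*1)*(-3)) = 11*(-131 + (-1*(-7)*1)*(-3)) = 11*(-131 + (7*1)*(-3)) = 11*(-131 + 7*(-3)) = 11*(-131 - 21) = 11*(-152) = -1672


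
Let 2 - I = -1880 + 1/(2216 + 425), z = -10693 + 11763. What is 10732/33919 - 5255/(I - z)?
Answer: -447728637733/72738990229 ≈ -6.1553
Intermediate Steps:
z = 1070
I = 4970361/2641 (I = 2 - (-1880 + 1/(2216 + 425)) = 2 - (-1880 + 1/2641) = 2 - 1*(-4965079/2641) = 2 + 4965079/2641 = 4970361/2641 ≈ 1882.0)
10732/33919 - 5255/(I - z) = 10732/33919 - 5255/(4970361/2641 - 1*1070) = 10732*(1/33919) - 5255/(4970361/2641 - 1070) = 10732/33919 - 5255/2144491/2641 = 10732/33919 - 5255*2641/2144491 = 10732/33919 - 13878455/2144491 = -447728637733/72738990229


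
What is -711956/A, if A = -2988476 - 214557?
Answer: 711956/3203033 ≈ 0.22228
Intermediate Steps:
A = -3203033
-711956/A = -711956/(-3203033) = -711956*(-1/3203033) = 711956/3203033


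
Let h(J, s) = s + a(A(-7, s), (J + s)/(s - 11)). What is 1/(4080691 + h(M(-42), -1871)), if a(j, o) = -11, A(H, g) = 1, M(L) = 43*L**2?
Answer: 1/4078809 ≈ 2.4517e-7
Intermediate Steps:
h(J, s) = -11 + s (h(J, s) = s - 11 = -11 + s)
1/(4080691 + h(M(-42), -1871)) = 1/(4080691 + (-11 - 1871)) = 1/(4080691 - 1882) = 1/4078809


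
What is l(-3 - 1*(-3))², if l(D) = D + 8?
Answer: 64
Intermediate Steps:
l(D) = 8 + D
l(-3 - 1*(-3))² = (8 + (-3 - 1*(-3)))² = (8 + (-3 + 3))² = (8 + 0)² = 8² = 64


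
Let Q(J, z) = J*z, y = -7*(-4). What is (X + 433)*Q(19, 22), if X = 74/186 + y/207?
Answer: 1162868476/6417 ≈ 1.8122e+5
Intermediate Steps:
y = 28
X = 3421/6417 (X = 74/186 + 28/207 = 74*(1/186) + 28*(1/207) = 37/93 + 28/207 = 3421/6417 ≈ 0.53312)
(X + 433)*Q(19, 22) = (3421/6417 + 433)*(19*22) = (2781982/6417)*418 = 1162868476/6417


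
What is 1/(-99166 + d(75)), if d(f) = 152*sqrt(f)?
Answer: -49583/4916081378 - 190*sqrt(3)/2458040689 ≈ -1.0220e-5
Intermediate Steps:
1/(-99166 + d(75)) = 1/(-99166 + 152*sqrt(75)) = 1/(-99166 + 152*(5*sqrt(3))) = 1/(-99166 + 760*sqrt(3))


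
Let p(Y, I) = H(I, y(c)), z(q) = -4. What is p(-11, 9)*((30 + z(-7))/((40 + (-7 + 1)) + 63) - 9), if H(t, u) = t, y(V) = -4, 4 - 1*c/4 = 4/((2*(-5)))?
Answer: -7623/97 ≈ -78.588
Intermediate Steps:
c = 88/5 (c = 16 - 16/(2*(-5)) = 16 - 16/(-10) = 16 - 16*(-1)/10 = 16 - 4*(-⅖) = 16 + 8/5 = 88/5 ≈ 17.600)
p(Y, I) = I
p(-11, 9)*((30 + z(-7))/((40 + (-7 + 1)) + 63) - 9) = 9*((30 - 4)/((40 + (-7 + 1)) + 63) - 9) = 9*(26/((40 - 6) + 63) - 9) = 9*(26/(34 + 63) - 9) = 9*(26/97 - 9) = 9*(-847/97) = -7623/97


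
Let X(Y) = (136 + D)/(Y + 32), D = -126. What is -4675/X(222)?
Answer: -118745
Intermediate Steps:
X(Y) = 10/(32 + Y) (X(Y) = (136 - 126)/(Y + 32) = 10/(32 + Y))
-4675/X(222) = -4675/(10/(32 + 222)) = -4675/(10/254) = -4675/(10*(1/254)) = -4675/5/127 = -4675*127/5 = -118745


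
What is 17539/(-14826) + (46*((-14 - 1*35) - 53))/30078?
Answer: -33172313/24774246 ≈ -1.3390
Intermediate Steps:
17539/(-14826) + (46*((-14 - 1*35) - 53))/30078 = 17539*(-1/14826) + (46*((-14 - 35) - 53))*(1/30078) = -17539/14826 + (46*(-49 - 53))*(1/30078) = -17539/14826 + (46*(-102))*(1/30078) = -17539/14826 - 4692*1/30078 = -17539/14826 - 782/5013 = -33172313/24774246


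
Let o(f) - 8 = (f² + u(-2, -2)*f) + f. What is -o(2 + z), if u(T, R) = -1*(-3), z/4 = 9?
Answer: -1604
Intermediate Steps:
z = 36 (z = 4*9 = 36)
u(T, R) = 3
o(f) = 8 + f² + 4*f (o(f) = 8 + ((f² + 3*f) + f) = 8 + (f² + 4*f) = 8 + f² + 4*f)
-o(2 + z) = -(8 + (2 + 36)² + 4*(2 + 36)) = -(8 + 38² + 4*38) = -(8 + 1444 + 152) = -1*1604 = -1604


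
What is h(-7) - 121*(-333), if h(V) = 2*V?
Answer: 40279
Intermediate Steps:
h(-7) - 121*(-333) = 2*(-7) - 121*(-333) = -14 + 40293 = 40279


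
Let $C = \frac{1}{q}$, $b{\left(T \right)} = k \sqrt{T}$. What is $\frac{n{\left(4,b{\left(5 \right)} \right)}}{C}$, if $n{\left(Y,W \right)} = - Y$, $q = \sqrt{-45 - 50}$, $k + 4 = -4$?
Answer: $- 4 i \sqrt{95} \approx - 38.987 i$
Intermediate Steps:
$k = -8$ ($k = -4 - 4 = -8$)
$q = i \sqrt{95}$ ($q = \sqrt{-95} = i \sqrt{95} \approx 9.7468 i$)
$b{\left(T \right)} = - 8 \sqrt{T}$
$C = - \frac{i \sqrt{95}}{95}$ ($C = \frac{1}{i \sqrt{95}} = - \frac{i \sqrt{95}}{95} \approx - 0.1026 i$)
$\frac{n{\left(4,b{\left(5 \right)} \right)}}{C} = \frac{\left(-1\right) 4}{\left(- \frac{1}{95}\right) i \sqrt{95}} = - 4 i \sqrt{95}$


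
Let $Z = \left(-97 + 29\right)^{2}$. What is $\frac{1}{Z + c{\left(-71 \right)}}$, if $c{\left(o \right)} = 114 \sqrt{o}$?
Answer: $\frac{1156}{5576023} - \frac{57 i \sqrt{71}}{11152046} \approx 0.00020732 - 4.3067 \cdot 10^{-5} i$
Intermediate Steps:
$Z = 4624$ ($Z = \left(-68\right)^{2} = 4624$)
$\frac{1}{Z + c{\left(-71 \right)}} = \frac{1}{4624 + 114 \sqrt{-71}} = \frac{1}{4624 + 114 i \sqrt{71}}$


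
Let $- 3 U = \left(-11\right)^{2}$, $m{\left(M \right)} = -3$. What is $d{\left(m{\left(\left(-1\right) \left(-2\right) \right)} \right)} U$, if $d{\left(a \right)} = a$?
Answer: $121$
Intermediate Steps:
$U = - \frac{121}{3}$ ($U = - \frac{\left(-11\right)^{2}}{3} = \left(- \frac{1}{3}\right) 121 = - \frac{121}{3} \approx -40.333$)
$d{\left(m{\left(\left(-1\right) \left(-2\right) \right)} \right)} U = \left(-3\right) \left(- \frac{121}{3}\right) = 121$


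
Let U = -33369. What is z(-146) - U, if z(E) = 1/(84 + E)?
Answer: 2068877/62 ≈ 33369.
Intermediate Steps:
z(-146) - U = 1/(84 - 146) - 1*(-33369) = 1/(-62) + 33369 = -1/62 + 33369 = 2068877/62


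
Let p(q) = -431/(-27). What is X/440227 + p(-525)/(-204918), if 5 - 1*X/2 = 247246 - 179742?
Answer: -747104782265/2435681782422 ≈ -0.30673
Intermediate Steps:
p(q) = 431/27 (p(q) = -431*(-1/27) = 431/27)
X = -134998 (X = 10 - 2*(247246 - 179742) = 10 - 2*67504 = 10 - 135008 = -134998)
X/440227 + p(-525)/(-204918) = -134998/440227 + (431/27)/(-204918) = -134998*1/440227 + (431/27)*(-1/204918) = -134998/440227 - 431/5532786 = -747104782265/2435681782422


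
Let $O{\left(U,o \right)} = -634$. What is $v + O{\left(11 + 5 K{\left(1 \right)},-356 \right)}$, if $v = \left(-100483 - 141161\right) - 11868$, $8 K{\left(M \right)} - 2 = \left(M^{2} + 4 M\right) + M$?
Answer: $-254146$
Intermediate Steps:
$K{\left(M \right)} = \frac{1}{4} + \frac{M^{2}}{8} + \frac{5 M}{8}$ ($K{\left(M \right)} = \frac{1}{4} + \frac{\left(M^{2} + 4 M\right) + M}{8} = \frac{1}{4} + \frac{M^{2} + 5 M}{8} = \frac{1}{4} + \left(\frac{M^{2}}{8} + \frac{5 M}{8}\right) = \frac{1}{4} + \frac{M^{2}}{8} + \frac{5 M}{8}$)
$v = -253512$ ($v = -241644 - 11868 = -253512$)
$v + O{\left(11 + 5 K{\left(1 \right)},-356 \right)} = -253512 - 634 = -254146$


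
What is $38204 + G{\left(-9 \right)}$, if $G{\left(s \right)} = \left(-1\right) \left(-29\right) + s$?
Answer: $38224$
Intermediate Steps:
$G{\left(s \right)} = 29 + s$
$38204 + G{\left(-9 \right)} = 38204 + \left(29 - 9\right) = 38204 + 20 = 38224$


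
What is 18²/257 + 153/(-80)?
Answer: -13401/20560 ≈ -0.65180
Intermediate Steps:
18²/257 + 153/(-80) = 324*(1/257) + 153*(-1/80) = 324/257 - 153/80 = -13401/20560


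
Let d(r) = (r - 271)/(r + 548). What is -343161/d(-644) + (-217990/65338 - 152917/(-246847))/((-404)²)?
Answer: -3613385825006079354759/100361298715956460 ≈ -36004.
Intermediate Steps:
d(r) = (-271 + r)/(548 + r)
-343161/d(-644) + (-217990/65338 - 152917/(-246847))/((-404)²) = -343161*(548 - 644)/(-271 - 644) + (-217990/65338 - 152917/(-246847))/((-404)²) = -343161/(-915/(-96)) + (-217990*1/65338 - 152917*(-1/246847))/163216 = -343161/((-1/96*(-915))) + (-108995/32669 + 152917/246847)*(1/163216) = -343161/305/32 - 21909443292/8064244643*1/163216 = -343161*32/305 - 5477360823/329053438412972 = -10981152/305 - 5477360823/329053438412972 = -3613385825006079354759/100361298715956460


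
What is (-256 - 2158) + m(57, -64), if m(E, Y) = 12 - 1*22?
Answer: -2424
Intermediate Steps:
m(E, Y) = -10 (m(E, Y) = 12 - 22 = -10)
(-256 - 2158) + m(57, -64) = (-256 - 2158) - 10 = -2414 - 10 = -2424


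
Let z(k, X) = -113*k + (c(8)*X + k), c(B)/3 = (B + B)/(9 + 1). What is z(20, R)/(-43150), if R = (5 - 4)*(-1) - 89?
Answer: 1336/21575 ≈ 0.061924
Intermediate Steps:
c(B) = 3*B/5 (c(B) = 3*((B + B)/(9 + 1)) = 3*((2*B)/10) = 3*((2*B)*(1/10)) = 3*(B/5) = 3*B/5)
R = -90 (R = 1*(-1) - 89 = -1 - 89 = -90)
z(k, X) = -112*k + 24*X/5 (z(k, X) = -113*k + (((3/5)*8)*X + k) = -113*k + (24*X/5 + k) = -113*k + (k + 24*X/5) = -112*k + 24*X/5)
z(20, R)/(-43150) = (-112*20 + (24/5)*(-90))/(-43150) = (-2240 - 432)*(-1/43150) = -2672*(-1/43150) = 1336/21575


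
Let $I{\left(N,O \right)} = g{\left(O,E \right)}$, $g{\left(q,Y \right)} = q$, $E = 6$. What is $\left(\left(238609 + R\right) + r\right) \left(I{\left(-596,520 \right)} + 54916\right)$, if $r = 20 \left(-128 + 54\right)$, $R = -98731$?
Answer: $7672231528$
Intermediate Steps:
$I{\left(N,O \right)} = O$
$r = -1480$ ($r = 20 \left(-74\right) = -1480$)
$\left(\left(238609 + R\right) + r\right) \left(I{\left(-596,520 \right)} + 54916\right) = \left(\left(238609 - 98731\right) - 1480\right) \left(520 + 54916\right) = \left(139878 - 1480\right) 55436 = 138398 \cdot 55436 = 7672231528$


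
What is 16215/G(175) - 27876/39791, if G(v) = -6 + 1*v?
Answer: 640500021/6724679 ≈ 95.246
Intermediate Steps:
G(v) = -6 + v
16215/G(175) - 27876/39791 = 16215/(-6 + 175) - 27876/39791 = 16215/169 - 27876*1/39791 = 16215*(1/169) - 27876/39791 = 16215/169 - 27876/39791 = 640500021/6724679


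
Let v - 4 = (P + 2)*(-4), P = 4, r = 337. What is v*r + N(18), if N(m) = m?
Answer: -6722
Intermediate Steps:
v = -20 (v = 4 + (4 + 2)*(-4) = 4 + 6*(-4) = 4 - 24 = -20)
v*r + N(18) = -20*337 + 18 = -6740 + 18 = -6722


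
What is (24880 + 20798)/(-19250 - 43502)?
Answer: -22839/31376 ≈ -0.72791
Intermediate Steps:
(24880 + 20798)/(-19250 - 43502) = 45678/(-62752) = 45678*(-1/62752) = -22839/31376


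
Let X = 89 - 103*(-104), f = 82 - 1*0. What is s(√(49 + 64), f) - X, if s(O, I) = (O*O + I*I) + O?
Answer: -3964 + √113 ≈ -3953.4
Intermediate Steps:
f = 82 (f = 82 + 0 = 82)
s(O, I) = O + I² + O² (s(O, I) = (O² + I²) + O = (I² + O²) + O = O + I² + O²)
X = 10801 (X = 89 + 10712 = 10801)
s(√(49 + 64), f) - X = (√(49 + 64) + 82² + (√(49 + 64))²) - 1*10801 = (√113 + 6724 + (√113)²) - 10801 = (√113 + 6724 + 113) - 10801 = (6837 + √113) - 10801 = -3964 + √113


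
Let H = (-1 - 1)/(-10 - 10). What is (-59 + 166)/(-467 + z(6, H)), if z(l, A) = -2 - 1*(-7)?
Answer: -107/462 ≈ -0.23160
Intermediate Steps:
H = ⅒ (H = -2/(-20) = -2*(-1/20) = ⅒ ≈ 0.10000)
z(l, A) = 5 (z(l, A) = -2 + 7 = 5)
(-59 + 166)/(-467 + z(6, H)) = (-59 + 166)/(-467 + 5) = 107/(-462) = 107*(-1/462) = -107/462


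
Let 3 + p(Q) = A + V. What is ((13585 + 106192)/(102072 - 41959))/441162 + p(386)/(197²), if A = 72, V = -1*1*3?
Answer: 1754940131789/1029198042814554 ≈ 0.0017052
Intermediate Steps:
V = -3 (V = -1*3 = -3)
p(Q) = 66 (p(Q) = -3 + (72 - 3) = -3 + 69 = 66)
((13585 + 106192)/(102072 - 41959))/441162 + p(386)/(197²) = ((13585 + 106192)/(102072 - 41959))/441162 + 66/(197²) = (119777/60113)*(1/441162) + 66/38809 = 119777/26519571306 + 66/38809 = 1754940131789/1029198042814554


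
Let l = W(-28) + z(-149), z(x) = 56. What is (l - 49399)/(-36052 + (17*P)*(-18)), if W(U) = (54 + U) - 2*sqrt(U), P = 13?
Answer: 49317/40030 + 2*I*sqrt(7)/20015 ≈ 1.232 + 0.00026438*I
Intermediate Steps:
W(U) = 54 + U - 2*sqrt(U)
l = 82 - 4*I*sqrt(7) (l = (54 - 28 - 4*I*sqrt(7)) + 56 = (26 - 4*I*sqrt(7)) + 56 = 82 - 4*I*sqrt(7) ≈ 82.0 - 10.583*I)
(l - 49399)/(-36052 + (17*P)*(-18)) = ((82 - 4*I*sqrt(7)) - 49399)/(-36052 + (17*13)*(-18)) = (-49317 - 4*I*sqrt(7))/(-36052 + 221*(-18)) = (-49317 - 4*I*sqrt(7))/(-36052 - 3978) = (-49317 - 4*I*sqrt(7))/(-40030) = (-49317 - 4*I*sqrt(7))*(-1/40030) = 49317/40030 + 2*I*sqrt(7)/20015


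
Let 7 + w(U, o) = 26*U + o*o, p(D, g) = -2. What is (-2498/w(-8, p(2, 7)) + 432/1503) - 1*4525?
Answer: -159020131/35237 ≈ -4512.9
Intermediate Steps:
w(U, o) = -7 + o² + 26*U (w(U, o) = -7 + (26*U + o*o) = -7 + (26*U + o²) = -7 + (o² + 26*U) = -7 + o² + 26*U)
(-2498/w(-8, p(2, 7)) + 432/1503) - 1*4525 = (-2498/(-7 + (-2)² + 26*(-8)) + 432/1503) - 1*4525 = (-2498/(-7 + 4 - 208) + 432*(1/1503)) - 4525 = (-2498/(-211) + 48/167) - 4525 = (-2498*(-1/211) + 48/167) - 4525 = (2498/211 + 48/167) - 4525 = 427294/35237 - 4525 = -159020131/35237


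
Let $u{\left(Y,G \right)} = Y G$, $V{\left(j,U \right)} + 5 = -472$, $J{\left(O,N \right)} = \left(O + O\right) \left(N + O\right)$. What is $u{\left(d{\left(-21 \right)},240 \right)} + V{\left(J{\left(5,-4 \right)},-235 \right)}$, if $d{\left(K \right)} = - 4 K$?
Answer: $19683$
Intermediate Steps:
$J{\left(O,N \right)} = 2 O \left(N + O\right)$
$V{\left(j,U \right)} = -477$ ($V{\left(j,U \right)} = -5 - 472 = -477$)
$u{\left(Y,G \right)} = G Y$
$u{\left(d{\left(-21 \right)},240 \right)} + V{\left(J{\left(5,-4 \right)},-235 \right)} = 240 \left(\left(-4\right) \left(-21\right)\right) - 477 = 240 \cdot 84 - 477 = 20160 - 477 = 19683$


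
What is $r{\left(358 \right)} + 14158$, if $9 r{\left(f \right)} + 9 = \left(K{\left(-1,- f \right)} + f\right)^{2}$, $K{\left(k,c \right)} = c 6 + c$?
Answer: $526813$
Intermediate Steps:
$K{\left(k,c \right)} = 7 c$ ($K{\left(k,c \right)} = 6 c + c = 7 c$)
$r{\left(f \right)} = -1 + 4 f^{2}$ ($r{\left(f \right)} = -1 + \frac{\left(7 \left(- f\right) + f\right)^{2}}{9} = -1 + \frac{\left(- 7 f + f\right)^{2}}{9} = -1 + \frac{\left(- 6 f\right)^{2}}{9} = -1 + \frac{36 f^{2}}{9} = -1 + 4 f^{2}$)
$r{\left(358 \right)} + 14158 = \left(-1 + 4 \cdot 358^{2}\right) + 14158 = \left(-1 + 4 \cdot 128164\right) + 14158 = \left(-1 + 512656\right) + 14158 = 512655 + 14158 = 526813$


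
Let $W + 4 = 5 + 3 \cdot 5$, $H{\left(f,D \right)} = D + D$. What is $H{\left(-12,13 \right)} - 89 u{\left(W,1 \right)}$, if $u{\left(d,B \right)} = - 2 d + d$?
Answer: $1450$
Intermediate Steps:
$H{\left(f,D \right)} = 2 D$
$W = 16$ ($W = -4 + \left(5 + 3 \cdot 5\right) = -4 + \left(5 + 15\right) = -4 + 20 = 16$)
$u{\left(d,B \right)} = - d$
$H{\left(-12,13 \right)} - 89 u{\left(W,1 \right)} = 2 \cdot 13 - 89 \left(\left(-1\right) 16\right) = 26 - -1424 = 26 + 1424 = 1450$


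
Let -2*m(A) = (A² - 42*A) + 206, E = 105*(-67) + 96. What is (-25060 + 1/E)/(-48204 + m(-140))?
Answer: 173891341/423605133 ≈ 0.41050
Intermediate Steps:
E = -6939 (E = -7035 + 96 = -6939)
m(A) = -103 + 21*A - A²/2 (m(A) = -((A² - 42*A) + 206)/2 = -(206 + A² - 42*A)/2 = -103 + 21*A - A²/2)
(-25060 + 1/E)/(-48204 + m(-140)) = (-25060 + 1/(-6939))/(-48204 + (-103 + 21*(-140) - ½*(-140)²)) = (-25060 - 1/6939)/(-48204 + (-103 - 2940 - ½*19600)) = -173891341/(6939*(-48204 + (-103 - 2940 - 9800))) = -173891341/(6939*(-48204 - 12843)) = -173891341/6939/(-61047) = -173891341/6939*(-1/61047) = 173891341/423605133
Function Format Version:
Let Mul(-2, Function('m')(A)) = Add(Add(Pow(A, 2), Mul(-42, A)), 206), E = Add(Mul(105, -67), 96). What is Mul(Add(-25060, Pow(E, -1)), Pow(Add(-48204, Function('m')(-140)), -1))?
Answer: Rational(173891341, 423605133) ≈ 0.41050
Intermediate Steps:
E = -6939 (E = Add(-7035, 96) = -6939)
Function('m')(A) = Add(-103, Mul(21, A), Mul(Rational(-1, 2), Pow(A, 2))) (Function('m')(A) = Mul(Rational(-1, 2), Add(Add(Pow(A, 2), Mul(-42, A)), 206)) = Mul(Rational(-1, 2), Add(206, Pow(A, 2), Mul(-42, A))) = Add(-103, Mul(21, A), Mul(Rational(-1, 2), Pow(A, 2))))
Mul(Add(-25060, Pow(E, -1)), Pow(Add(-48204, Function('m')(-140)), -1)) = Mul(Add(-25060, Pow(-6939, -1)), Pow(Add(-48204, Add(-103, Mul(21, -140), Mul(Rational(-1, 2), Pow(-140, 2)))), -1)) = Mul(Add(-25060, Rational(-1, 6939)), Pow(Add(-48204, Add(-103, -2940, Mul(Rational(-1, 2), 19600))), -1)) = Mul(Rational(-173891341, 6939), Pow(Add(-48204, Add(-103, -2940, -9800)), -1)) = Mul(Rational(-173891341, 6939), Pow(Add(-48204, -12843), -1)) = Mul(Rational(-173891341, 6939), Pow(-61047, -1)) = Mul(Rational(-173891341, 6939), Rational(-1, 61047)) = Rational(173891341, 423605133)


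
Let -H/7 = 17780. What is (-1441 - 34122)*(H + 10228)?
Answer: 4062432616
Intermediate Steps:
H = -124460 (H = -7*17780 = -124460)
(-1441 - 34122)*(H + 10228) = (-1441 - 34122)*(-124460 + 10228) = -35563*(-114232) = 4062432616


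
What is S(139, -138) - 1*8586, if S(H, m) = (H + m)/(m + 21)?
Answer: -1004563/117 ≈ -8586.0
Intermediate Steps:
S(H, m) = (H + m)/(21 + m)
S(139, -138) - 1*8586 = (139 - 138)/(21 - 138) - 1*8586 = 1/(-117) - 8586 = -1/117*1 - 8586 = -1/117 - 8586 = -1004563/117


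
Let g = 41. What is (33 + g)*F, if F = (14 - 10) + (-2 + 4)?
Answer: 444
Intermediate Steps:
F = 6 (F = 4 + 2 = 6)
(33 + g)*F = (33 + 41)*6 = 74*6 = 444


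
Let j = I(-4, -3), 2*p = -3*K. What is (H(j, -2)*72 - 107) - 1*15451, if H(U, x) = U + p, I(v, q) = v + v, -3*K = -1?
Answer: -16170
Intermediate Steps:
K = ⅓ (K = -⅓*(-1) = ⅓ ≈ 0.33333)
I(v, q) = 2*v
p = -½ (p = (-3*⅓)/2 = (½)*(-1) = -½ ≈ -0.50000)
j = -8 (j = 2*(-4) = -8)
H(U, x) = -½ + U (H(U, x) = U - ½ = -½ + U)
(H(j, -2)*72 - 107) - 1*15451 = ((-½ - 8)*72 - 107) - 1*15451 = (-17/2*72 - 107) - 15451 = (-612 - 107) - 15451 = -719 - 15451 = -16170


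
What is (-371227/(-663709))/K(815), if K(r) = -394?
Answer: -371227/261501346 ≈ -0.0014196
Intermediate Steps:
(-371227/(-663709))/K(815) = -371227/(-663709)/(-394) = -371227*(-1/663709)*(-1/394) = (371227/663709)*(-1/394) = -371227/261501346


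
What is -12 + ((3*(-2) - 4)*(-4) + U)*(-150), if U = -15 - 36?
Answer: 1638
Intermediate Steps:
U = -51
-12 + ((3*(-2) - 4)*(-4) + U)*(-150) = -12 + ((3*(-2) - 4)*(-4) - 51)*(-150) = -12 + ((-6 - 4)*(-4) - 51)*(-150) = -12 + (-10*(-4) - 51)*(-150) = -12 + (40 - 51)*(-150) = -12 - 11*(-150) = -12 + 1650 = 1638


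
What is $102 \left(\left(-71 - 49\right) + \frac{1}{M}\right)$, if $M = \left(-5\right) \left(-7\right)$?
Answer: $- \frac{428298}{35} \approx -12237.0$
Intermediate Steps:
$M = 35$
$102 \left(\left(-71 - 49\right) + \frac{1}{M}\right) = 102 \left(\left(-71 - 49\right) + \frac{1}{35}\right) = 102 \left(-120 + \frac{1}{35}\right) = 102 \left(- \frac{4199}{35}\right) = - \frac{428298}{35}$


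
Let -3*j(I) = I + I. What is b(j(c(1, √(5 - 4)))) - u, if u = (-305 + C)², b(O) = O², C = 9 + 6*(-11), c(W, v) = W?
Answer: -1179392/9 ≈ -1.3104e+5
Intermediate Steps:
j(I) = -2*I/3 (j(I) = -(I + I)/3 = -2*I/3)
C = -57 (C = 9 - 66 = -57)
u = 131044 (u = (-305 - 57)² = (-362)² = 131044)
b(j(c(1, √(5 - 4)))) - u = (-⅔*1)² - 1*131044 = (-⅔)² - 131044 = 4/9 - 131044 = -1179392/9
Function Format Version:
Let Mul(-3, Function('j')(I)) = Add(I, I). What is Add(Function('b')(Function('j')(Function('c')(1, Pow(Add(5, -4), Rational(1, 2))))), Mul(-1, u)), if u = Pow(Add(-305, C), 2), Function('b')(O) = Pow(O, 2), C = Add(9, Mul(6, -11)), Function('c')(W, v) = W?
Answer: Rational(-1179392, 9) ≈ -1.3104e+5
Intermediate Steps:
Function('j')(I) = Mul(Rational(-2, 3), I) (Function('j')(I) = Mul(Rational(-1, 3), Add(I, I)) = Mul(Rational(-1, 3), Mul(2, I)) = Mul(Rational(-2, 3), I))
C = -57 (C = Add(9, -66) = -57)
u = 131044 (u = Pow(Add(-305, -57), 2) = Pow(-362, 2) = 131044)
Add(Function('b')(Function('j')(Function('c')(1, Pow(Add(5, -4), Rational(1, 2))))), Mul(-1, u)) = Add(Pow(Mul(Rational(-2, 3), 1), 2), Mul(-1, 131044)) = Add(Pow(Rational(-2, 3), 2), -131044) = Add(Rational(4, 9), -131044) = Rational(-1179392, 9)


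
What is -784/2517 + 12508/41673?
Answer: -396332/34963647 ≈ -0.011336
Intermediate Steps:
-784/2517 + 12508/41673 = -396332/34963647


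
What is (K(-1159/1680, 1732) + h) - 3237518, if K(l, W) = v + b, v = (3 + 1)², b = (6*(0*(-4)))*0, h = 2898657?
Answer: -338845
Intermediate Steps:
b = 0 (b = (6*0)*0 = 0*0 = 0)
v = 16 (v = 4² = 16)
K(l, W) = 16 (K(l, W) = 16 + 0 = 16)
(K(-1159/1680, 1732) + h) - 3237518 = (16 + 2898657) - 3237518 = 2898673 - 3237518 = -338845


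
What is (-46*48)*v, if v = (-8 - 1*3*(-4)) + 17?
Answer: -46368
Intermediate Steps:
v = 21 (v = (-8 - 3*(-4)) + 17 = (-8 + 12) + 17 = 4 + 17 = 21)
(-46*48)*v = -46*48*21 = -2208*21 = -46368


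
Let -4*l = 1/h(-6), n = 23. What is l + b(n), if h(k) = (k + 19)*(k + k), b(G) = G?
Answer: 14353/624 ≈ 23.002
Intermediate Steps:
h(k) = 2*k*(19 + k) (h(k) = (19 + k)*(2*k) = 2*k*(19 + k))
l = 1/624 (l = -(-1/(12*(19 - 6)))/4 = -1/(4*(2*(-6)*13)) = -¼/(-156) = -¼*(-1/156) = 1/624 ≈ 0.0016026)
l + b(n) = 1/624 + 23 = 14353/624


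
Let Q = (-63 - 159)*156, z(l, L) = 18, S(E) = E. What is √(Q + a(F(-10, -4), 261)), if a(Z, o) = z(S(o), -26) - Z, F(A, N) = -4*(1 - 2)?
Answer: I*√34618 ≈ 186.06*I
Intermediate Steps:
F(A, N) = 4 (F(A, N) = -4*(-1) = 4)
a(Z, o) = 18 - Z
Q = -34632 (Q = -222*156 = -34632)
√(Q + a(F(-10, -4), 261)) = √(-34632 + (18 - 1*4)) = √(-34632 + (18 - 4)) = √(-34632 + 14) = √(-34618) = I*√34618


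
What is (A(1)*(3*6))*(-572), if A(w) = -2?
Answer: 20592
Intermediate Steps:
(A(1)*(3*6))*(-572) = -6*6*(-572) = -2*18*(-572) = -36*(-572) = 20592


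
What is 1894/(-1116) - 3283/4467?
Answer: -2020721/830862 ≈ -2.4321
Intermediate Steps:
1894/(-1116) - 3283/4467 = 1894*(-1/1116) - 3283*1/4467 = -947/558 - 3283/4467 = -2020721/830862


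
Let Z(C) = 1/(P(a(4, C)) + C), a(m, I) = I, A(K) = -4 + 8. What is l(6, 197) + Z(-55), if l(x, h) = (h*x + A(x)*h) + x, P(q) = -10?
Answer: 128439/65 ≈ 1976.0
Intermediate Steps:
A(K) = 4
l(x, h) = x + 4*h + h*x (l(x, h) = (h*x + 4*h) + x = (4*h + h*x) + x = x + 4*h + h*x)
Z(C) = 1/(-10 + C)
l(6, 197) + Z(-55) = (6 + 4*197 + 197*6) + 1/(-10 - 55) = (6 + 788 + 1182) + 1/(-65) = 1976 - 1/65 = 128439/65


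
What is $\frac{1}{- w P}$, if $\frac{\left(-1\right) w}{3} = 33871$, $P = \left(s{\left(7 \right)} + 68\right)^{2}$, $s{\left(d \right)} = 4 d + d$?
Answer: $\frac{1}{1078012317} \approx 9.2763 \cdot 10^{-10}$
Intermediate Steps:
$s{\left(d \right)} = 5 d$
$P = 10609$ ($P = \left(5 \cdot 7 + 68\right)^{2} = \left(35 + 68\right)^{2} = 103^{2} = 10609$)
$w = -101613$ ($w = \left(-3\right) 33871 = -101613$)
$\frac{1}{- w P} = \frac{1}{\left(-1\right) \left(-101613\right) 10609} = \frac{1}{101613} \cdot \frac{1}{10609} = \frac{1}{1078012317}$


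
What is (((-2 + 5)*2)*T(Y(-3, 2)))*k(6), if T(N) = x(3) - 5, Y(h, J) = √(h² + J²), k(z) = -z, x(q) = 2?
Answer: 108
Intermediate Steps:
Y(h, J) = √(J² + h²)
T(N) = -3 (T(N) = 2 - 5 = -3)
(((-2 + 5)*2)*T(Y(-3, 2)))*k(6) = (((-2 + 5)*2)*(-3))*(-1*6) = ((3*2)*(-3))*(-6) = (6*(-3))*(-6) = -18*(-6) = 108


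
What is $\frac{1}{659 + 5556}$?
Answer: $\frac{1}{6215} \approx 0.0001609$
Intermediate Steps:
$\frac{1}{659 + 5556} = \frac{1}{6215}$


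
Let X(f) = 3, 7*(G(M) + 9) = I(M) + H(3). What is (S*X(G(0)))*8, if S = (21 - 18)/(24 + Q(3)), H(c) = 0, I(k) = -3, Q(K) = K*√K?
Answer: 192/61 - 24*√3/61 ≈ 2.4661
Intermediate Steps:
Q(K) = K^(3/2)
S = 3/(24 + 3*√3) (S = (21 - 18)/(24 + 3^(3/2)) = 3/(24 + 3*√3) ≈ 0.10275)
G(M) = -66/7 (G(M) = -9 + (-3 + 0)/7 = -9 + (⅐)*(-3) = -9 - 3/7 = -66/7)
(S*X(G(0)))*8 = ((8/61 - √3/61)*3)*8 = (24/61 - 3*√3/61)*8 = 192/61 - 24*√3/61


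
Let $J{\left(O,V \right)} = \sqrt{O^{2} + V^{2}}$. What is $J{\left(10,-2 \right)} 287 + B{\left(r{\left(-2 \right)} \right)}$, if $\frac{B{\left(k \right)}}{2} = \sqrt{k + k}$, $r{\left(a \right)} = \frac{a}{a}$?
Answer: $2 \sqrt{2} + 574 \sqrt{26} \approx 2929.7$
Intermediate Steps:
$r{\left(a \right)} = 1$
$B{\left(k \right)} = 2 \sqrt{2} \sqrt{k}$ ($B{\left(k \right)} = 2 \sqrt{k + k} = 2 \sqrt{2 k} = 2 \sqrt{2} \sqrt{k}$)
$J{\left(10,-2 \right)} 287 + B{\left(r{\left(-2 \right)} \right)} = \sqrt{10^{2} + \left(-2\right)^{2}} \cdot 287 + 2 \sqrt{2} \sqrt{1} = \sqrt{100 + 4} \cdot 287 + 2 \sqrt{2} \cdot 1 = \sqrt{104} \cdot 287 + 2 \sqrt{2} = 2 \sqrt{26} \cdot 287 + 2 \sqrt{2} = 574 \sqrt{26} + 2 \sqrt{2} = 2 \sqrt{2} + 574 \sqrt{26}$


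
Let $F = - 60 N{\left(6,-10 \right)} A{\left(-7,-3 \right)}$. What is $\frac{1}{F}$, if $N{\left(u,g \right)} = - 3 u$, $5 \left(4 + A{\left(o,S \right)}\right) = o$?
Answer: $- \frac{1}{5832} \approx -0.00017147$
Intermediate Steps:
$A{\left(o,S \right)} = -4 + \frac{o}{5}$
$F = -5832$ ($F = - 60 \left(\left(-3\right) 6\right) \left(-4 + \frac{1}{5} \left(-7\right)\right) = \left(-60\right) \left(-18\right) \left(-4 - \frac{7}{5}\right) = 1080 \left(- \frac{27}{5}\right) = -5832$)
$\frac{1}{F} = \frac{1}{-5832} = - \frac{1}{5832}$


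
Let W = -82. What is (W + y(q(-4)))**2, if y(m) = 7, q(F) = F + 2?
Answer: 5625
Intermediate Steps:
q(F) = 2 + F
(W + y(q(-4)))**2 = (-82 + 7)**2 = (-75)**2 = 5625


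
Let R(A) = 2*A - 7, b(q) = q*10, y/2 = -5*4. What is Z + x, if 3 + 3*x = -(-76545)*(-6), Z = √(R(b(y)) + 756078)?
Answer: -153091 + 3*√83919 ≈ -1.5222e+5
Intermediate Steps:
y = -40 (y = 2*(-5*4) = 2*(-20) = -40)
b(q) = 10*q
R(A) = -7 + 2*A
Z = 3*√83919 (Z = √((-7 + 2*(10*(-40))) + 756078) = √((-7 + 2*(-400)) + 756078) = √((-7 - 800) + 756078) = √(-807 + 756078) = √755271 = 3*√83919 ≈ 869.06)
x = -153091 (x = -1 + (-(-76545)*(-6))/3 = -1 + (-567*810)/3 = -1 + (⅓)*(-459270) = -1 - 153090 = -153091)
Z + x = 3*√83919 - 153091 = -153091 + 3*√83919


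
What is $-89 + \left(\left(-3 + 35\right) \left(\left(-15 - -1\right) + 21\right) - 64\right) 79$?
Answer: $12551$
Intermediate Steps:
$-89 + \left(\left(-3 + 35\right) \left(\left(-15 - -1\right) + 21\right) - 64\right) 79 = -89 + \left(32 \left(\left(-15 + 1\right) + 21\right) - 64\right) 79 = -89 + \left(32 \left(-14 + 21\right) - 64\right) 79 = -89 + \left(32 \cdot 7 - 64\right) 79 = -89 + \left(224 - 64\right) 79 = -89 + 160 \cdot 79 = -89 + 12640 = 12551$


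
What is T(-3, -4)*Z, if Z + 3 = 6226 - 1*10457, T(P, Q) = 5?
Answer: -21170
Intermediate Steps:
Z = -4234 (Z = -3 + (6226 - 1*10457) = -3 + (6226 - 10457) = -3 - 4231 = -4234)
T(-3, -4)*Z = 5*(-4234) = -21170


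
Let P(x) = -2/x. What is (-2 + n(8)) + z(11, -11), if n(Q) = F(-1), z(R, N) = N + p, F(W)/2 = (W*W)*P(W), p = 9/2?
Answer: -9/2 ≈ -4.5000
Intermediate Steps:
p = 9/2 (p = 9*(½) = 9/2 ≈ 4.5000)
F(W) = -4*W (F(W) = 2*((W*W)*(-2/W)) = 2*(W²*(-2/W)) = 2*(-2*W) = -4*W)
z(R, N) = 9/2 + N (z(R, N) = N + 9/2 = 9/2 + N)
n(Q) = 4 (n(Q) = -4*(-1) = 4)
(-2 + n(8)) + z(11, -11) = (-2 + 4) + (9/2 - 11) = 2 - 13/2 = -9/2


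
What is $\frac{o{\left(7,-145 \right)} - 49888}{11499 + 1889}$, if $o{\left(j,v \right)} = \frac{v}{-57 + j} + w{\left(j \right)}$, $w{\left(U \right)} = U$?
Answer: $- \frac{498781}{133880} \approx -3.7256$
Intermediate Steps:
$o{\left(j,v \right)} = j + \frac{v}{-57 + j}$ ($o{\left(j,v \right)} = \frac{v}{-57 + j} + j = j + \frac{v}{-57 + j}$)
$\frac{o{\left(7,-145 \right)} - 49888}{11499 + 1889} = \frac{\frac{-145 + 7^{2} - 399}{-57 + 7} - 49888}{11499 + 1889} = \frac{\frac{-145 + 49 - 399}{-50} - 49888}{13388} = \left(\left(- \frac{1}{50}\right) \left(-495\right) - 49888\right) \frac{1}{13388} = \left(\frac{99}{10} - 49888\right) \frac{1}{13388} = \left(- \frac{498781}{10}\right) \frac{1}{13388} = - \frac{498781}{133880}$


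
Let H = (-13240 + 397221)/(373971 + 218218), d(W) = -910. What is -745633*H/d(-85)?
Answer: 3146251703/5921890 ≈ 531.29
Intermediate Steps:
H = 29537/45553 (H = 383981/592189 = 383981*(1/592189) = 29537/45553 ≈ 0.64841)
-745633*H/d(-85) = -745633/((-910/29537/45553)) = -745633/((-910*45553/29537)) = -745633/(-41453230/29537) = -745633*(-29537/41453230) = 3146251703/5921890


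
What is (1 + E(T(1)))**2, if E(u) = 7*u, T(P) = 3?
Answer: 484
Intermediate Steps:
(1 + E(T(1)))**2 = (1 + 7*3)**2 = (1 + 21)**2 = 22**2 = 484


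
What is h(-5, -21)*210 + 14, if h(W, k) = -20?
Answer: -4186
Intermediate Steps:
h(-5, -21)*210 + 14 = -20*210 + 14 = -4200 + 14 = -4186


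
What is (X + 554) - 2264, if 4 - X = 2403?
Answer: -4109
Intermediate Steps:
X = -2399 (X = 4 - 1*2403 = 4 - 2403 = -2399)
(X + 554) - 2264 = (-2399 + 554) - 2264 = -1845 - 2264 = -4109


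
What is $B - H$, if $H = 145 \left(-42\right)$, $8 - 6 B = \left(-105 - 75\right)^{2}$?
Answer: $\frac{2074}{3} \approx 691.33$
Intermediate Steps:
$B = - \frac{16196}{3}$ ($B = \frac{4}{3} - \frac{\left(-105 - 75\right)^{2}}{6} = \frac{4}{3} - \frac{\left(-180\right)^{2}}{6} = \frac{4}{3} - 5400 = - \frac{16196}{3} \approx -5398.7$)
$H = -6090$
$B - H = - \frac{16196}{3} - -6090 = - \frac{16196}{3} + 6090 = \frac{2074}{3}$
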